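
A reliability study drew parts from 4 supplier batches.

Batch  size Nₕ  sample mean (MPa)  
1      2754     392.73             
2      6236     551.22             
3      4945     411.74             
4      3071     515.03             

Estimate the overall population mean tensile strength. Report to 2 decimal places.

478.46

x̄_st = (Σ Nₕx̄ₕ) / (Σ Nₕ) = (2754·392.73 + 6236·551.22 + 4945·411.74 + 3071·515.03) / 17006
= 8136697.77 / 17006 = 478.4604... → 478.46.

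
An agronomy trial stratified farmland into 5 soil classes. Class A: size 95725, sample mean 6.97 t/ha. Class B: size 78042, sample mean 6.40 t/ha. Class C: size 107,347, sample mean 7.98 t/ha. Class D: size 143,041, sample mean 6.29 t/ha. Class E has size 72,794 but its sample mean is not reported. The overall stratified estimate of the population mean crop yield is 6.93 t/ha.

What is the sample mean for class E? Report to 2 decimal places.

7.15

N = 95725 + 78042 + 107347 + 143041 + 72794 = 496949.
Overall total = μ·N = 6.93·496949 = 3443856.57.
Subtract the known strata: 95725·6.97 + 78042·6.40 + 107347·7.98 + 143041·6.29 = 2923029.
Remaining total for class E: 3443856.57 − 2923029 = 520827.57.
Divide by its size: 520827.57 / 72794 = 7.1548... → 7.15.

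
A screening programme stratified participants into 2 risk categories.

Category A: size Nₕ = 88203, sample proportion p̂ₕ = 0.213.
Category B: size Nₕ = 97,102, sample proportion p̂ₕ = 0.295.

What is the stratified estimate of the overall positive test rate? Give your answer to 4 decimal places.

0.2560

N = 88203 + 97102 = 185305.
Overall proportion = Σ (Nₕ/N)·p̂ₕ.
Σ Nₕp̂ₕ = 18787.239 + 28645.09 = 47432.329.
47432.329 / 185305 = 0.255969... → 0.2560.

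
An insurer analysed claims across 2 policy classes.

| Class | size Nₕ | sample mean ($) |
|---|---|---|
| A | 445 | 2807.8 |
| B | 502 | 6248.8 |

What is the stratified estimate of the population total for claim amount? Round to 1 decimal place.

4386368.6

Population total = Σ Nₕ·x̄ₕ (each stratum's size times its mean).
445·2807.8 + 502·6248.8 = 1249471 + 3136897.6 = 4386368.6.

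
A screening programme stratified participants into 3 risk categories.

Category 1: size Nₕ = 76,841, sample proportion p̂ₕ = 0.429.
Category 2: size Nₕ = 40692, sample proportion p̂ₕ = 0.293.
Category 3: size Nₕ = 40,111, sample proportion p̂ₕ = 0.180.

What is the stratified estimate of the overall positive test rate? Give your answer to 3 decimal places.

N = 76841 + 40692 + 40111 = 157644.
Overall proportion = Σ (Nₕ/N)·p̂ₕ.
Σ Nₕp̂ₕ = 32964.789 + 11922.756 + 7219.98 = 52107.525.
52107.525 / 157644 = 0.33054... → 0.331.

0.331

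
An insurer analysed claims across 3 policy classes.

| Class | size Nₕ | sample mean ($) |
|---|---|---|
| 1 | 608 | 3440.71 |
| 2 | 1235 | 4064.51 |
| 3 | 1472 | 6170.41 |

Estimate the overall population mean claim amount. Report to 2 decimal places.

N = 3315; weights Wₕ = Nₕ/N = (0.1834, 0.3725, 0.4440).
x̄_st = Σ Wₕ·x̄ₕ = 0.1834·3440.71 + 0.3725·4064.51 + 0.4440·6170.41 ≈ 4885.2082...
→ 4885.21.

4885.21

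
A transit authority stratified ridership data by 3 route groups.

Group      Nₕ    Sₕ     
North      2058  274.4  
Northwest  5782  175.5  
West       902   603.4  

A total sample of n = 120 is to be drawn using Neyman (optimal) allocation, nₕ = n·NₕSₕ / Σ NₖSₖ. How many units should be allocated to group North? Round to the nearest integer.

32

North: NₕSₕ = 2058·274.4 = 564715.2
Northwest: NₕSₕ = 5782·175.5 = 1014741
West: NₕSₕ = 902·603.4 = 544266.8
Σ NₕSₕ = 2123723.
n_North = 120·564715.2/2123723 = 31.909... → 32.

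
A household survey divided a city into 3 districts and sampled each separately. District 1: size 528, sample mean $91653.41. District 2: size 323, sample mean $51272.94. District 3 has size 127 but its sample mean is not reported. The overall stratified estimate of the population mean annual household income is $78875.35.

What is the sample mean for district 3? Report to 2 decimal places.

95952.22

Σ Nₕx̄ₕ = N·μ, so 127·x̄_3 = 978·78875.35 − (528·91653.41 + 323·51272.94).
= 77140092.3 − 64954160.1 = 12185932.2.
x̄_3 = 12185932.2 / 127 = 95952.2220... → 95952.22.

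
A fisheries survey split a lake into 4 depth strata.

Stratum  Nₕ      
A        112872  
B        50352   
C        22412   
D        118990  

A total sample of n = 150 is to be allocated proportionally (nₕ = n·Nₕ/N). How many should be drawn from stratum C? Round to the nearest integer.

11

N = 112872 + 50352 + 22412 + 118990 = 304626.
n_C = 150·22412/304626 = 11.036... → 11.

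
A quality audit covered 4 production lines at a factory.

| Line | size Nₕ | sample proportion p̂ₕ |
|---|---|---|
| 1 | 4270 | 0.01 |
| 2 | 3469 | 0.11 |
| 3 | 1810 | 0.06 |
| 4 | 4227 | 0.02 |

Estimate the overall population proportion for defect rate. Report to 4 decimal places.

N = 4270 + 3469 + 1810 + 4227 = 13776.
Overall proportion = Σ (Nₕ/N)·p̂ₕ.
Σ Nₕp̂ₕ = 42.7 + 381.59 + 108.6 + 84.54 = 617.43.
617.43 / 13776 = 0.044819... → 0.0448.

0.0448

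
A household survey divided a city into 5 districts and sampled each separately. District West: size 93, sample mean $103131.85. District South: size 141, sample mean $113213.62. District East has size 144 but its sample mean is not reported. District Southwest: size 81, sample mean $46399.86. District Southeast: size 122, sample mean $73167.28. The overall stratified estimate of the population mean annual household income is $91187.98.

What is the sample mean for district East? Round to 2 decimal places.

102368.31

Σ Nₕx̄ₕ = N·μ, so 144·x̄_East = 581·91187.98 − (93·103131.85 + 141·113213.62 + 81·46399.86 + 122·73167.28).
= 52980216.38 − 38239179.29 = 14741037.09.
x̄_East = 14741037.09 / 144 = 102368.3131... → 102368.31.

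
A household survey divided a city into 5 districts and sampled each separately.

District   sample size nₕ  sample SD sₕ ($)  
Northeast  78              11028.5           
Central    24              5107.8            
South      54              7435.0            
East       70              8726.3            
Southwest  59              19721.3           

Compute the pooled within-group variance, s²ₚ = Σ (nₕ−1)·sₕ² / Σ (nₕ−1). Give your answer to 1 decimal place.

Degrees of freedom: 77 + 23 + 53 + 69 + 58 = 280.
Σ(nₕ−1)sₕ² = 77·121627812.25 + 23·26089620.84 + 53·55279225 + 69·76148311.69 + 58·388929673.69 = 40707356328.2.
s²ₚ = 40707356328.2 / 280 = 145383415.458... → 145383415.5.

145383415.5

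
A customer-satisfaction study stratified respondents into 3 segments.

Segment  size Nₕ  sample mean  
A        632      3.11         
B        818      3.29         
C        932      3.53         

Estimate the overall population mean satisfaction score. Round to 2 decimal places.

3.34

N = 632 + 818 + 932 = 2382.
Overall mean = Σ (Nₕ/N)·x̄ₕ — weight by population share, not a simple average.
Σ Nₕx̄ₕ = 632·3.11 + 818·3.29 + 932·3.53 = 1965.52 + 2691.22 + 3289.96 = 7946.7.
Divide by N: 7946.7 / 2382 = 3.3361... → 3.34.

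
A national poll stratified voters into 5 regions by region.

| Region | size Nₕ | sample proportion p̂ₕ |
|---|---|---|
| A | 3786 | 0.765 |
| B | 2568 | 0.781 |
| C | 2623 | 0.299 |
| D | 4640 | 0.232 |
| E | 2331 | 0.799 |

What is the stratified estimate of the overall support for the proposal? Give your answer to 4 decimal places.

Wₕ = Nₕ/N with N = 15948: 0.2374, 0.1610, 0.1645, 0.2909, 0.1462.
p̂_st = 0.2374·0.765 + 0.1610·0.781 + 0.1645·0.299 + 0.2909·0.232 + 0.1462·0.799 ≈ 0.540828... → 0.5408.

0.5408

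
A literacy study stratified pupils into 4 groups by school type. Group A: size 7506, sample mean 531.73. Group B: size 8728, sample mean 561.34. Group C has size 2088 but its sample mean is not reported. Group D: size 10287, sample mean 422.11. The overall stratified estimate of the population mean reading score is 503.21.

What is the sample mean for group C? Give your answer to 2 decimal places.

Σ Nₕx̄ₕ = N·μ, so 2088·x̄_C = 28609·503.21 − (7506·531.73 + 8728·561.34 + 10287·422.11).
= 14396334.89 − 13232786.47 = 1163548.42.
x̄_C = 1163548.42 / 2088 = 557.2550... → 557.25.

557.25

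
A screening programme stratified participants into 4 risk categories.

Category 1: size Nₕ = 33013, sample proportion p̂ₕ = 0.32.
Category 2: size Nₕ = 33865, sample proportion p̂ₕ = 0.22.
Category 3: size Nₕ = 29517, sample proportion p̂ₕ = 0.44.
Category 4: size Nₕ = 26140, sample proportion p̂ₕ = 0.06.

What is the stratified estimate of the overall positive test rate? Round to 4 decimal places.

0.2658

N = 33013 + 33865 + 29517 + 26140 = 122535.
Overall proportion = Σ (Nₕ/N)·p̂ₕ.
Σ Nₕp̂ₕ = 10564.16 + 7450.3 + 12987.48 + 1568.4 = 32570.34.
32570.34 / 122535 = 0.265804... → 0.2658.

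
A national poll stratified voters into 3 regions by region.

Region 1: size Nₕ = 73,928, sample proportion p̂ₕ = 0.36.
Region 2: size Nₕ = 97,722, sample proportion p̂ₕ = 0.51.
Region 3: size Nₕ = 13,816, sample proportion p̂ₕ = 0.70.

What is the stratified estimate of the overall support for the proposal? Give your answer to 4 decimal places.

N = 73928 + 97722 + 13816 = 185466.
Overall proportion = Σ (Nₕ/N)·p̂ₕ.
Σ Nₕp̂ₕ = 26614.08 + 49838.22 + 9671.2 = 86123.5.
86123.5 / 185466 = 0.464363... → 0.4644.

0.4644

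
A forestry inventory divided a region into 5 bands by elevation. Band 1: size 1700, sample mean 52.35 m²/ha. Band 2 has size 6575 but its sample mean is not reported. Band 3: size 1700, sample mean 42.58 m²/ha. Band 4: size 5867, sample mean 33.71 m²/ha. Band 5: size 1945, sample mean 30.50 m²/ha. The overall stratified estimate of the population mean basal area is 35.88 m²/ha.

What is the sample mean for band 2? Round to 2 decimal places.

33.42

Σ Nₕx̄ₕ = N·μ, so 6575·x̄_2 = 17787·35.88 − (1700·52.35 + 1700·42.58 + 5867·33.71 + 1945·30.50).
= 638197.56 − 418480.07 = 219717.49.
x̄_2 = 219717.49 / 6575 = 33.4171... → 33.42.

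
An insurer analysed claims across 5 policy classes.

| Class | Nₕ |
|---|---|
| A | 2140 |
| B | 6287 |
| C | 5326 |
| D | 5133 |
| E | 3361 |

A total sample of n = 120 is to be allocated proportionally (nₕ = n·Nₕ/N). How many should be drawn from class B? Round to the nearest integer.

34

Share of class B = 6287/22247 = 0.28260.
Allocate 120 × 0.28260 = 33.912... → 34.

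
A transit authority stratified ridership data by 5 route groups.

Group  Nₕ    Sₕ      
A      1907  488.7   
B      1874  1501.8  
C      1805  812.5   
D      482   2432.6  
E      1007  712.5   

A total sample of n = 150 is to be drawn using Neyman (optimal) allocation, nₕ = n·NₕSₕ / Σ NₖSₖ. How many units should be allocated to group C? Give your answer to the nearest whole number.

31

A: NₕSₕ = 1907·488.7 = 931950.9
B: NₕSₕ = 1874·1501.8 = 2814373.2
C: NₕSₕ = 1805·812.5 = 1466562.5
D: NₕSₕ = 482·2432.6 = 1172513.2
E: NₕSₕ = 1007·712.5 = 717487.5
Σ NₕSₕ = 7102887.3.
n_C = 150·1466562.5/7102887.3 = 30.971... → 31.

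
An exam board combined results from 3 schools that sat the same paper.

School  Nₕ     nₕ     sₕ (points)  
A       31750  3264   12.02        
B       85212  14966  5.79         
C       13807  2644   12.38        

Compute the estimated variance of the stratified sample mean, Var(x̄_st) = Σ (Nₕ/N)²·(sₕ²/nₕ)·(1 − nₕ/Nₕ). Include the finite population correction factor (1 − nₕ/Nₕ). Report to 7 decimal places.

N = 130769; Wₕ = Nₕ/N.
school A: (31750/130769)²·12.02²/3264·(1 − 3264/31750) = 0.0023411238
school B: (85212/130769)²·5.79²/14966·(1 − 14966/85212) = 0.0007840868
school C: (13807/130769)²·12.38²/2644·(1 − 2644/13807) = 0.0005224569
Sum = 0.0036476675 → 0.0036477.

0.0036477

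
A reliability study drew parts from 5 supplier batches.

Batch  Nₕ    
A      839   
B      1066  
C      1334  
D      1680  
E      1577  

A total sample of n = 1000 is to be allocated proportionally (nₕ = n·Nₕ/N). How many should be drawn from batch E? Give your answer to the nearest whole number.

N = 839 + 1066 + 1334 + 1680 + 1577 = 6496.
n_E = 1000·1577/6496 = 242.765... → 243.

243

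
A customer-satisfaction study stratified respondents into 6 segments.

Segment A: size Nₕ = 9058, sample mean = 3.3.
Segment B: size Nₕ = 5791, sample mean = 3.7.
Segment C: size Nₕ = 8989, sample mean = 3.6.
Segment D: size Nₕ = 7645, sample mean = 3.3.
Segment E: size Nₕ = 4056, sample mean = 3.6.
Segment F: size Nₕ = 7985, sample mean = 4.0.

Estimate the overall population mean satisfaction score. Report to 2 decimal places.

3.57

N = 43524; weights Wₕ = Nₕ/N = (0.2081, 0.1331, 0.2065, 0.1757, 0.0932, 0.1835).
x̄_st = Σ Wₕ·x̄ₕ = 0.2081·3.3 + 0.1331·3.7 + 0.2065·3.6 + 0.1757·3.3 + 0.0932·3.6 + 0.1835·4.0 ≈ 3.5716...
→ 3.57.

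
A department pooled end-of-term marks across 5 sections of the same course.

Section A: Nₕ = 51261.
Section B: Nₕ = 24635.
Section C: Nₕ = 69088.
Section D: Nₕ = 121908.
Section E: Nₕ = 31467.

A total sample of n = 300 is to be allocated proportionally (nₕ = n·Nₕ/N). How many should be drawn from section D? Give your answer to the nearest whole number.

123

N = 51261 + 24635 + 69088 + 121908 + 31467 = 298359.
n_D = 300·121908/298359 = 122.579... → 123.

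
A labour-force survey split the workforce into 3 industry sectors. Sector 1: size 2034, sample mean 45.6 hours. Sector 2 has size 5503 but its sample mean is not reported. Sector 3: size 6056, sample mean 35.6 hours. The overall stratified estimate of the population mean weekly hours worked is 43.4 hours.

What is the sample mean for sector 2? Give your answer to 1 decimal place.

51.2

Σ Nₕx̄ₕ = N·μ, so 5503·x̄_2 = 13593·43.4 − (2034·45.6 + 6056·35.6).
= 589936.2 − 308344 = 281592.2.
x̄_2 = 281592.2 / 5503 = 51.171... → 51.2.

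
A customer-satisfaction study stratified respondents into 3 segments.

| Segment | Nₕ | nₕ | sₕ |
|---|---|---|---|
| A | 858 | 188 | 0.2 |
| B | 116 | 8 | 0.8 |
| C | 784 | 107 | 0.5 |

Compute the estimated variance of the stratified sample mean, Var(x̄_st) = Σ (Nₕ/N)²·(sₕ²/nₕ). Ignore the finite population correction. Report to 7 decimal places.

N = 1758. Term for each stratum: Wₕ²sₕ²/nₕ.
Var(x̄_st) = 0.0000506803 + 0.0003483118 + 0.0004646764 = 0.0008636685 → 0.0008637.

0.0008637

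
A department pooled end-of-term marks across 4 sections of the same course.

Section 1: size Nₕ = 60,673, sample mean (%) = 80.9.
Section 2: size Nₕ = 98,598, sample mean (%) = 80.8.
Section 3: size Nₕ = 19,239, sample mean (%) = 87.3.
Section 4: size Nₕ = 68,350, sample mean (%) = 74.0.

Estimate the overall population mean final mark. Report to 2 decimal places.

79.45

N = 246860; weights Wₕ = Nₕ/N = (0.2458, 0.3994, 0.0779, 0.2769).
x̄_st = Σ Wₕ·x̄ₕ = 0.2458·80.9 + 0.3994·80.8 + 0.0779·87.3 + 0.2769·74.0 ≈ 79.4484...
→ 79.45.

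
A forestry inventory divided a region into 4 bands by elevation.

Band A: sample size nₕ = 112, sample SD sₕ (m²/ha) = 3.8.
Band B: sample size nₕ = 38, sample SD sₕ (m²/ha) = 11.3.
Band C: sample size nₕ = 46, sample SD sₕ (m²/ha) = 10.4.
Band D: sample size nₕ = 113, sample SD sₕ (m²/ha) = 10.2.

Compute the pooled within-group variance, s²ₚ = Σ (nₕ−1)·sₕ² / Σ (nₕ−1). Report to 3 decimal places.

A: (112−1)·3.8² = 111·14.44 = 1602.84
B: (38−1)·11.3² = 37·127.69 = 4724.53
C: (46−1)·10.4² = 45·108.16 = 4867.2
D: (113−1)·10.2² = 112·104.04 = 11652.48
Numerator = 22847.05; denominator = Σ(nₕ−1) = 305.
s²ₚ = 22847.05/305 = 74.90836... → 74.908.

74.908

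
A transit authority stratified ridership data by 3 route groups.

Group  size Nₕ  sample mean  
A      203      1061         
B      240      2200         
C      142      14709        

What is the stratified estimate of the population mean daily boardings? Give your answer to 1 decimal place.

x̄_st = (Σ Nₕx̄ₕ) / (Σ Nₕ) = (203·1061 + 240·2200 + 142·14709) / 585
= 2832061 / 585 = 4841.130... → 4841.1.

4841.1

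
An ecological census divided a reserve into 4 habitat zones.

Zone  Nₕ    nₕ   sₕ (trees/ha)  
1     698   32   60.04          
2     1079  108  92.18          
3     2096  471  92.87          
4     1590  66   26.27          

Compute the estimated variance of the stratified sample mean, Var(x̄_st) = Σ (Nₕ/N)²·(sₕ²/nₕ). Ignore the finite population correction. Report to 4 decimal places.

N = 5463. Term for each stratum: Wₕ²sₕ²/nₕ.
Var(x̄_st) = 1.8389920 + 3.0692350 + 2.6955671 + 0.8857437 = 8.4895377 → 8.4895.

8.4895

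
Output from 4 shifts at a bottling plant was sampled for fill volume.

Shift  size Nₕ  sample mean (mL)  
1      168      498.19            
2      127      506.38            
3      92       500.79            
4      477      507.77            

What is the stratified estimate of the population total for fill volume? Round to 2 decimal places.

Estimate total by summing Nₕ·x̄ₕ over strata.
168·498.19 + 127·506.38 + 92·500.79 + 477·507.77 = 83695.92 + 64310.26 + 46072.68 + 242206.29 = 436285.15.

436285.15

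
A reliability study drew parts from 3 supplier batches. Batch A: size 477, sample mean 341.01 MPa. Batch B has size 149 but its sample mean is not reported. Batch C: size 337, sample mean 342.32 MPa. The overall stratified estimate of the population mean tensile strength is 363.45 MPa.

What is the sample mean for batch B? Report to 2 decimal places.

483.08

N = 477 + 149 + 337 = 963.
Overall total = μ·N = 363.45·963 = 350002.35.
Subtract the known strata: 477·341.01 + 337·342.32 = 278023.61.
Remaining total for batch B: 350002.35 − 278023.61 = 71978.74.
Divide by its size: 71978.74 / 149 = 483.0788... → 483.08.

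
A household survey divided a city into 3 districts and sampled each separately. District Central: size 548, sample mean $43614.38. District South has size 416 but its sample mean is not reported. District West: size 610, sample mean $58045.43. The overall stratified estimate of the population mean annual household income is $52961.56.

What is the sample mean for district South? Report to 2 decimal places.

57819.96

N = 548 + 416 + 610 = 1574.
Overall total = μ·N = 52961.56·1574 = 83361495.44.
Subtract the known strata: 548·43614.38 + 610·58045.43 = 59308392.54.
Remaining total for district South: 83361495.44 − 59308392.54 = 24053102.9.
Divide by its size: 24053102.9 / 416 = 57819.9589... → 57819.96.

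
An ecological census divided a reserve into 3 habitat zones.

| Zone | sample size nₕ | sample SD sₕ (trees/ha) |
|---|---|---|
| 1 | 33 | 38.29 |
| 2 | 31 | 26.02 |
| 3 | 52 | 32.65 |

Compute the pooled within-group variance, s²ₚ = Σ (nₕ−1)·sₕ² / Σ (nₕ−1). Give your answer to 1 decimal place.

Degrees of freedom: 32 + 30 + 51 = 113.
Σ(nₕ−1)sₕ² = 32·1466.1241 + 30·677.0404 + 51·1066.0225 = 121594.3307.
s²ₚ = 121594.3307 / 113 = 1076.056... → 1076.1.

1076.1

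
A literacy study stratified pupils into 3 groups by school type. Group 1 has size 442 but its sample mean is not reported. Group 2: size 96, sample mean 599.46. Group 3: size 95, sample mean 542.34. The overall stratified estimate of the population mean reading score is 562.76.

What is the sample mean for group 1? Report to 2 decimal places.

559.18

N = 442 + 96 + 95 = 633.
Overall total = μ·N = 562.76·633 = 356227.08.
Subtract the known strata: 96·599.46 + 95·542.34 = 109070.46.
Remaining total for group 1: 356227.08 − 109070.46 = 247156.62.
Divide by its size: 247156.62 / 442 = 559.1779... → 559.18.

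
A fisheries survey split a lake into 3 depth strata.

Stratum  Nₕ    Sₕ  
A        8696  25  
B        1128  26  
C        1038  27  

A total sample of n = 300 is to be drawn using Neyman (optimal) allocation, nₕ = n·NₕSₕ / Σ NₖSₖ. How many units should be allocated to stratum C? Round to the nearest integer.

31

Σ NₕSₕ = 8696·25 + 1128·26 + 1038·27 = 274754.
Share for C: 28026/274754 = 0.10200.
n_C = 300 × 0.10200 = 30.601... → 31.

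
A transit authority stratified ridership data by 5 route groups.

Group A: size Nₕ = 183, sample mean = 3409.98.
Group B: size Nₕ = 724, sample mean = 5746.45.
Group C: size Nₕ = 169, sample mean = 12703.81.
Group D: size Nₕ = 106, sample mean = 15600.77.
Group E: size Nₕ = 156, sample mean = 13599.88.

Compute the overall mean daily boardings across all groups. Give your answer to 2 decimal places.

8001.99

N = 1338; weights Wₕ = Nₕ/N = (0.1368, 0.5411, 0.1263, 0.0792, 0.1166).
x̄_st = Σ Wₕ·x̄ₕ = 0.1368·3409.98 + 0.5411·5746.45 + 0.1263·12703.81 + 0.0792·15600.77 + 0.1166·13599.88 ≈ 8001.9902...
→ 8001.99.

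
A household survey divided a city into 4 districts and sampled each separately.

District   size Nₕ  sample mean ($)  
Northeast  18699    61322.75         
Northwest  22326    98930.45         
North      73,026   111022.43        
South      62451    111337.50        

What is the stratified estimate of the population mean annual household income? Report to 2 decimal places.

104339.09

N = 176502; weights Wₕ = Nₕ/N = (0.1059, 0.1265, 0.4137, 0.3538).
x̄_st = Σ Wₕ·x̄ₕ = 0.1059·61322.75 + 0.1265·98930.45 + 0.4137·111022.43 + 0.3538·111337.50 ≈ 104339.0869...
→ 104339.09.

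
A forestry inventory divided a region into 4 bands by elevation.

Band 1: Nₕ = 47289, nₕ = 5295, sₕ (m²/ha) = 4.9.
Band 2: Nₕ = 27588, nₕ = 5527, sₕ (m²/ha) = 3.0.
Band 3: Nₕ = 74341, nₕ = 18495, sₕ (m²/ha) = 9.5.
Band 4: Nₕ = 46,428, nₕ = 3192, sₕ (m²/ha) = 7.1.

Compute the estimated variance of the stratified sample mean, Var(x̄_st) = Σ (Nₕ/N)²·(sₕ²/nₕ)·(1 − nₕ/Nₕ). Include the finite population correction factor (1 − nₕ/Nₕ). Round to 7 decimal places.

N = 195646. Term for each stratum: Wₕ²sₕ²/nₕ·(1−nₕ/Nₕ).
Var(x̄_st) = 0.0002352511 + 0.0000258915 + 0.0005292628 + 0.0008282041 = 0.0016186094 → 0.0016186.

0.0016186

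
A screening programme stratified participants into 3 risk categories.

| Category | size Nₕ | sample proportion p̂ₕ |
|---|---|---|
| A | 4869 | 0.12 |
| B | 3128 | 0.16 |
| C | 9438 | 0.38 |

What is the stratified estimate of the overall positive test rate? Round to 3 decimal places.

0.268

N = 4869 + 3128 + 9438 = 17435.
Overall proportion = Σ (Nₕ/N)·p̂ₕ.
Σ Nₕp̂ₕ = 584.28 + 500.48 + 3586.44 = 4671.2.
4671.2 / 17435 = 0.26792... → 0.268.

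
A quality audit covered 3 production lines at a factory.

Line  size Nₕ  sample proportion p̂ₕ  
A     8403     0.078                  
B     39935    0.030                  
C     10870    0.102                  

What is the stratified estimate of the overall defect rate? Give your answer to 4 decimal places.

0.0500

Wₕ = Nₕ/N with N = 59208: 0.1419, 0.6745, 0.1836.
p̂_st = 0.1419·0.078 + 0.6745·0.030 + 0.1836·0.102 ≈ 0.050031... → 0.0500.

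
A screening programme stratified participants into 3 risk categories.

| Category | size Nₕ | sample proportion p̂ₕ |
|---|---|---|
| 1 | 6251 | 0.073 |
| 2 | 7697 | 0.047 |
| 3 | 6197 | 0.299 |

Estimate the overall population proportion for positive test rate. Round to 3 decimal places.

Wₕ = Nₕ/N with N = 20145: 0.3103, 0.3821, 0.3076.
p̂_st = 0.3103·0.073 + 0.3821·0.047 + 0.3076·0.299 ≈ 0.13259... → 0.133.

0.133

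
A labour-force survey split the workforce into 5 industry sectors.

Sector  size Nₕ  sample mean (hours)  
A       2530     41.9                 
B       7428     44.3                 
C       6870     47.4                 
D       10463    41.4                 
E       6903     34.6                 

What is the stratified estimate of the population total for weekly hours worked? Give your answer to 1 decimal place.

1432717.4

Population total = Σ Nₕ·x̄ₕ (each stratum's size times its mean).
2530·41.9 + 7428·44.3 + 6870·47.4 + 10463·41.4 + 6903·34.6 = 106007 + 329060.4 + 325638 + 433168.2 + 238843.8 = 1432717.4.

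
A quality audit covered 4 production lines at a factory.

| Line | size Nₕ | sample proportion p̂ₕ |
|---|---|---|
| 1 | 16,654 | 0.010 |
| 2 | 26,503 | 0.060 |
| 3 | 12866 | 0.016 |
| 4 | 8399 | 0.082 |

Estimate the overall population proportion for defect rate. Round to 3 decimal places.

0.041

N = 16654 + 26503 + 12866 + 8399 = 64422.
Overall proportion = Σ (Nₕ/N)·p̂ₕ.
Σ Nₕp̂ₕ = 166.54 + 1590.18 + 205.856 + 688.718 = 2651.294.
2651.294 / 64422 = 0.04116... → 0.041.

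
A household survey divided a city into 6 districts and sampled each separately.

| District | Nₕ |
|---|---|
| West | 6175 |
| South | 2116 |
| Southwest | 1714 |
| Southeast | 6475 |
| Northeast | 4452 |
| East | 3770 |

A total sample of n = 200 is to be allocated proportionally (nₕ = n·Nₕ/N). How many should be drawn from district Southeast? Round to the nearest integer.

N = 6175 + 2116 + 1714 + 6475 + 4452 + 3770 = 24702.
n_Southeast = 200·6475/24702 = 52.425... → 52.

52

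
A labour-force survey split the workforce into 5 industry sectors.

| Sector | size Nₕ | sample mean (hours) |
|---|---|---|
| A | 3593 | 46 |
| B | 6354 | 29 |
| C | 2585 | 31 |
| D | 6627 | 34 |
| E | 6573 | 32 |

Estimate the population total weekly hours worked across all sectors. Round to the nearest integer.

865333

Estimate total by summing Nₕ·x̄ₕ over strata.
3593·46 + 6354·29 + 2585·31 + 6627·34 + 6573·32 = 165278 + 184266 + 80135 + 225318 + 210336 = 865333.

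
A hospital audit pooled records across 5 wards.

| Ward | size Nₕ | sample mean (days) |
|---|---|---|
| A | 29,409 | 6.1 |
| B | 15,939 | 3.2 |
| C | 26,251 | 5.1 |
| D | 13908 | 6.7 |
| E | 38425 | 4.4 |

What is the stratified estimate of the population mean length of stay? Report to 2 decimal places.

5.06

N = 29409 + 15939 + 26251 + 13908 + 38425 = 123932.
The stratified mean weights each stratum mean by its population share Nₕ/N.
Σ Nₕx̄ₕ = 29409·6.1 + 15939·3.2 + 26251·5.1 + 13908·6.7 + 38425·4.4 = 179394.9 + 51004.8 + 133880.1 + 93183.6 + 169070 = 626533.4.
Divide by N: 626533.4 / 123932 = 5.0555... → 5.06.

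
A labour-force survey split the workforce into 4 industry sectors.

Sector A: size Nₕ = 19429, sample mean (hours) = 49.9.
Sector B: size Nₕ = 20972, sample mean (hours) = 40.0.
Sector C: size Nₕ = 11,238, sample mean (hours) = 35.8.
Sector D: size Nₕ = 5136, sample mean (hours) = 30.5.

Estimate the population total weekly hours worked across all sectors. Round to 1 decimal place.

2367355.5

Estimate total by summing Nₕ·x̄ₕ over strata.
19429·49.9 + 20972·40.0 + 11238·35.8 + 5136·30.5 = 969507.1 + 838880 + 402320.4 + 156648 = 2367355.5.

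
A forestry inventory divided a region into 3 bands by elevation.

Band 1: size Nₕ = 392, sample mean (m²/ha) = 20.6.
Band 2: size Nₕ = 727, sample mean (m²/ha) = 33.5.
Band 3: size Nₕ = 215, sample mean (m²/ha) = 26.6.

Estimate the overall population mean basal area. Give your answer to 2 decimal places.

x̄_st = (Σ Nₕx̄ₕ) / (Σ Nₕ) = (392·20.6 + 727·33.5 + 215·26.6) / 1334
= 38148.7 / 1334 = 28.5972... → 28.60.

28.60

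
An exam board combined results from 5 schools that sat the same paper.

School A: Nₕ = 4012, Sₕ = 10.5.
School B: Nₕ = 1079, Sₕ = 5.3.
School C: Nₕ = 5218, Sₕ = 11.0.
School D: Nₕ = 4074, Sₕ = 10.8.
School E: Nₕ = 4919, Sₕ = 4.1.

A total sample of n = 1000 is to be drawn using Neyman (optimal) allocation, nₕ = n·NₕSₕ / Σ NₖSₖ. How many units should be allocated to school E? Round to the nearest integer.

A: NₕSₕ = 4012·10.5 = 42126
B: NₕSₕ = 1079·5.3 = 5718.7
C: NₕSₕ = 5218·11.0 = 57398
D: NₕSₕ = 4074·10.8 = 43999.2
E: NₕSₕ = 4919·4.1 = 20167.9
Σ NₕSₕ = 169409.8.
n_E = 1000·20167.9/169409.8 = 119.048... → 119.

119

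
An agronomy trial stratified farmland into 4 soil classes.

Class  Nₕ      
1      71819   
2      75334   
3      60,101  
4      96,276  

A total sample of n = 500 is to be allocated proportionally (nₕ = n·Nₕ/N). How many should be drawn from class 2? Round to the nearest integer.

N = 71819 + 75334 + 60101 + 96276 = 303530.
n_2 = 500·75334/303530 = 124.096... → 124.

124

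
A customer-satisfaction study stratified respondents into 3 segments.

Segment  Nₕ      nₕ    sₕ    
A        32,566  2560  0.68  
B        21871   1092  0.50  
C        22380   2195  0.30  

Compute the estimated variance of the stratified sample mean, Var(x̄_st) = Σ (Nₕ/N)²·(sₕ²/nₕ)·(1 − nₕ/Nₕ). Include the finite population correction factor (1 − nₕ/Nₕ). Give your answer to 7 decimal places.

0.0000507

N = 76817. Term for each stratum: Wₕ²sₕ²/nₕ·(1−nₕ/Nₕ).
Var(x̄_st) = 0.0000299113 + 0.0000176318 + 0.0000031389 = 0.0000506820 → 0.0000507.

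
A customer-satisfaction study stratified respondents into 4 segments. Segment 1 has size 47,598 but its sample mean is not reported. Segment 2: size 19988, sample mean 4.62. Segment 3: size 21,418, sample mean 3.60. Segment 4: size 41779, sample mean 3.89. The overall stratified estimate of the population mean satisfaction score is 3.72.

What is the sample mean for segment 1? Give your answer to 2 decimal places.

3.25

Σ Nₕx̄ₕ = N·μ, so 47598·x̄_1 = 130783·3.72 − (19988·4.62 + 21418·3.60 + 41779·3.89).
= 486512.76 − 331969.67 = 154543.09.
x̄_1 = 154543.09 / 47598 = 3.2468... → 3.25.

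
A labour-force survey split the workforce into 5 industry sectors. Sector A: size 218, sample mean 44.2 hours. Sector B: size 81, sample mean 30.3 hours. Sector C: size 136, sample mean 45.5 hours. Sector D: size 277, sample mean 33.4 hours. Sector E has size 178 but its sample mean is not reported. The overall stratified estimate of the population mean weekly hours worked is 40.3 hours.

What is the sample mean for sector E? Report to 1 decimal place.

Σ Nₕx̄ₕ = N·μ, so 178·x̄_E = 890·40.3 − (218·44.2 + 81·30.3 + 136·45.5 + 277·33.4).
= 35867 − 27529.7 = 8337.3.
x̄_E = 8337.3 / 178 = 46.839... → 46.8.

46.8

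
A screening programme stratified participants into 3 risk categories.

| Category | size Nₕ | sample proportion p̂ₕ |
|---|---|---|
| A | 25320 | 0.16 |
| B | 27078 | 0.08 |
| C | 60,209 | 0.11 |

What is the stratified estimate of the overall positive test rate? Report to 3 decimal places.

0.114

Wₕ = Nₕ/N with N = 112607: 0.2249, 0.2405, 0.5347.
p̂_st = 0.2249·0.16 + 0.2405·0.08 + 0.5347·0.11 ≈ 0.11403... → 0.114.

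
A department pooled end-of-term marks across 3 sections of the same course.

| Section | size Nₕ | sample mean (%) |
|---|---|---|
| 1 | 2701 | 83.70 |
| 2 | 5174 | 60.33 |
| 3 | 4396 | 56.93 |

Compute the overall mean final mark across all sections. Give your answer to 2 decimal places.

64.26

x̄_st = (Σ Nₕx̄ₕ) / (Σ Nₕ) = (2701·83.70 + 5174·60.33 + 4396·56.93) / 12271
= 788485.4 / 12271 = 64.2560... → 64.26.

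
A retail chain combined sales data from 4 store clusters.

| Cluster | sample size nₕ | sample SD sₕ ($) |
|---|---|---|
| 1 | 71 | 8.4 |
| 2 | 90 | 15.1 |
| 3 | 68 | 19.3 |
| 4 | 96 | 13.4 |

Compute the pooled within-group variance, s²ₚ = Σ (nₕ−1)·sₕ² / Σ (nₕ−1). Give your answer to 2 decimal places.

209.49

Degrees of freedom: 70 + 89 + 67 + 95 = 321.
Σ(nₕ−1)sₕ² = 70·70.56 + 89·228.01 + 67·372.49 + 95·179.56 = 67247.12.
s²ₚ = 67247.12 / 321 = 209.4926... → 209.49.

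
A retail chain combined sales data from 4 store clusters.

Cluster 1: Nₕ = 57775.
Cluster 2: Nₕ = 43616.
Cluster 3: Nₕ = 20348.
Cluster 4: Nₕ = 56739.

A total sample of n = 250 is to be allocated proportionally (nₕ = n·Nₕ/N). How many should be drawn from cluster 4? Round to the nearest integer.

79

N = 57775 + 43616 + 20348 + 56739 = 178478.
n_4 = 250·56739/178478 = 79.476... → 79.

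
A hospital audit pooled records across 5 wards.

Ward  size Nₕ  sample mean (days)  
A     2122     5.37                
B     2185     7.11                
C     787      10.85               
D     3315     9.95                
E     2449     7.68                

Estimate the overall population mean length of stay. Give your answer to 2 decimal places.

x̄_st = (Σ Nₕx̄ₕ) / (Σ Nₕ) = (2122·5.37 + 2185·7.11 + 787·10.85 + 3315·9.95 + 2449·7.68) / 10858
= 87262.01 / 10858 = 8.0367... → 8.04.

8.04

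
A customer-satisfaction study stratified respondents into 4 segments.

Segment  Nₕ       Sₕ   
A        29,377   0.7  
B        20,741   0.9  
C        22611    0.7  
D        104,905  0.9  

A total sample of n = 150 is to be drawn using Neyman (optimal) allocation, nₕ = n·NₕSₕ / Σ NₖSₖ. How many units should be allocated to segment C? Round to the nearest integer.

Σ NₕSₕ = 29377·0.7 + 20741·0.9 + 22611·0.7 + 104905·0.9 = 149473.
Share for C: 15827.7/149473 = 0.10589.
n_C = 150 × 0.10589 = 15.884... → 16.

16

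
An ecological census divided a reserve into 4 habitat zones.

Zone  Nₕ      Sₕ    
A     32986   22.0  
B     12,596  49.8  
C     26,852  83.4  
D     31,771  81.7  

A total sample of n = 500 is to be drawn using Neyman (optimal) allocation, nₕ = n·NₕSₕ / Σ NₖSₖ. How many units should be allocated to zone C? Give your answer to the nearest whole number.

181

A: NₕSₕ = 32986·22.0 = 725692
B: NₕSₕ = 12596·49.8 = 627280.8
C: NₕSₕ = 26852·83.4 = 2239456.8
D: NₕSₕ = 31771·81.7 = 2595690.7
Σ NₕSₕ = 6188120.3.
n_C = 500·2239456.8/6188120.3 = 180.948... → 181.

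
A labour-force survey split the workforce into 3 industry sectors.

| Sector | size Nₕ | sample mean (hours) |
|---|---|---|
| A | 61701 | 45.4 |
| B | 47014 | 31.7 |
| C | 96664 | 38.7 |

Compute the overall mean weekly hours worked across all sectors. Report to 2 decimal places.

x̄_st = (Σ Nₕx̄ₕ) / (Σ Nₕ) = (61701·45.4 + 47014·31.7 + 96664·38.7) / 205379
= 8032466 / 205379 = 39.1105... → 39.11.

39.11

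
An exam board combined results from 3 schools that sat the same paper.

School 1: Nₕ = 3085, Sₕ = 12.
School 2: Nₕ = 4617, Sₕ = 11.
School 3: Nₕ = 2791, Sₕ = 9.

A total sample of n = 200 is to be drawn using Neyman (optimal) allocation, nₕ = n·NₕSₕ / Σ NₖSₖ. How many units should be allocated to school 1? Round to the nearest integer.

1: NₕSₕ = 3085·12 = 37020
2: NₕSₕ = 4617·11 = 50787
3: NₕSₕ = 2791·9 = 25119
Σ NₕSₕ = 112926.
n_1 = 200·37020/112926 = 65.565... → 66.

66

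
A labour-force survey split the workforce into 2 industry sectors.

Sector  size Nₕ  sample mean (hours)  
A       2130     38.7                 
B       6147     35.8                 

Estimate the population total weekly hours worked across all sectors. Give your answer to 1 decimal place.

Population total = Σ Nₕ·x̄ₕ (each stratum's size times its mean).
2130·38.7 + 6147·35.8 = 82431 + 220062.6 = 302493.6.

302493.6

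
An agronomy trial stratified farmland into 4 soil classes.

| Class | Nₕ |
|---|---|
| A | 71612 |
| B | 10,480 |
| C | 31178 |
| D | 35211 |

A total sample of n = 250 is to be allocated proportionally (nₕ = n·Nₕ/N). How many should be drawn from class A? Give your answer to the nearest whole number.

N = 71612 + 10480 + 31178 + 35211 = 148481.
n_A = 250·71612/148481 = 120.574... → 121.

121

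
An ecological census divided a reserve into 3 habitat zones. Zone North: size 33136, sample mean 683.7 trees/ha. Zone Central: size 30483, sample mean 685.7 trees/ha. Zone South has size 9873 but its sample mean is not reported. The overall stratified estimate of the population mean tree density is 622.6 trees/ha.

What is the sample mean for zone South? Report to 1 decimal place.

Σ Nₕx̄ₕ = N·μ, so 9873·x̄_South = 73492·622.6 − (33136·683.7 + 30483·685.7).
= 45756119.2 − 43557276.3 = 2198842.9.
x̄_South = 2198842.9 / 9873 = 222.713... → 222.7.

222.7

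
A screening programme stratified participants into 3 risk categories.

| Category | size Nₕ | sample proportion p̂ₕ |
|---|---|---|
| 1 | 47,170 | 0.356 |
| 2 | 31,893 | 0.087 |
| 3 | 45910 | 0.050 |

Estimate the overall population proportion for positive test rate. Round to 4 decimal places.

0.1749

N = 47170 + 31893 + 45910 = 124973.
Overall proportion = Σ (Nₕ/N)·p̂ₕ.
Σ Nₕp̂ₕ = 16792.52 + 2774.691 + 2295.5 = 21862.711.
21862.711 / 124973 = 0.174939... → 0.1749.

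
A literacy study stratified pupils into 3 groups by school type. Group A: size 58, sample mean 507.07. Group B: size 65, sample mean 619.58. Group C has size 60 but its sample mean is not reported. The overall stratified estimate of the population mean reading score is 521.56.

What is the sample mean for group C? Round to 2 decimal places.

Σ Nₕx̄ₕ = N·μ, so 60·x̄_C = 183·521.56 − (58·507.07 + 65·619.58).
= 95445.48 − 69682.76 = 25762.72.
x̄_C = 25762.72 / 60 = 429.3787... → 429.38.

429.38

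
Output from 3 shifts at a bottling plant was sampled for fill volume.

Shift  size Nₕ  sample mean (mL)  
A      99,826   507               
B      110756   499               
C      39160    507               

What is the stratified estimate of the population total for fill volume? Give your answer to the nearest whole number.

Population total = Σ Nₕ·x̄ₕ (each stratum's size times its mean).
99826·507 + 110756·499 + 39160·507 = 50611782 + 55267244 + 19854120 = 125733146.

125733146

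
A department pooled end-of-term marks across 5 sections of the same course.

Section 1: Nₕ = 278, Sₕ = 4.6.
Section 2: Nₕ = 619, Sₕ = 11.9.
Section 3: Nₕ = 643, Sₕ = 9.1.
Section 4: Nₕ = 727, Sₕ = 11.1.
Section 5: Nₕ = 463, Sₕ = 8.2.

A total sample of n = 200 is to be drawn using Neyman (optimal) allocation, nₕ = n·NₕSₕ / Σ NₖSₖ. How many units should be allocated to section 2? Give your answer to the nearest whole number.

1: NₕSₕ = 278·4.6 = 1278.8
2: NₕSₕ = 619·11.9 = 7366.1
3: NₕSₕ = 643·9.1 = 5851.3
4: NₕSₕ = 727·11.1 = 8069.7
5: NₕSₕ = 463·8.2 = 3796.6
Σ NₕSₕ = 26362.5.
n_2 = 200·7366.1/26362.5 = 55.883... → 56.

56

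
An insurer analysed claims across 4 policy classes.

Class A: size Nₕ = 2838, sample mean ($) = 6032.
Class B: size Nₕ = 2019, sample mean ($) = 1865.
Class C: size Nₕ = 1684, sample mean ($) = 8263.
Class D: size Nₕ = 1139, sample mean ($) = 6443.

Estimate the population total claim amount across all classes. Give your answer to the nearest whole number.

42137720

Estimate total by summing Nₕ·x̄ₕ over strata.
2838·6032 + 2019·1865 + 1684·8263 + 1139·6443 = 17118816 + 3765435 + 13914892 + 7338577 = 42137720.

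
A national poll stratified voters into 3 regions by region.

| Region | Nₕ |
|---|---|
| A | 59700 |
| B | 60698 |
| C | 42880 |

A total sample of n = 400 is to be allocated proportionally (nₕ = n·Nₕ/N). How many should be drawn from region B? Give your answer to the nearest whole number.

N = 59700 + 60698 + 42880 = 163278.
n_B = 400·60698/163278 = 148.699... → 149.

149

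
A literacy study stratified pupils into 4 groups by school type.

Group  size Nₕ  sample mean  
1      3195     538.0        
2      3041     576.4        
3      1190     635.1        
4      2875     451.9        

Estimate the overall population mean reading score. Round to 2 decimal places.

536.52

N = 3195 + 3041 + 1190 + 2875 = 10301.
The stratified mean weights each stratum mean by its population share Nₕ/N.
Σ Nₕx̄ₕ = 3195·538.0 + 3041·576.4 + 1190·635.1 + 2875·451.9 = 1718910 + 1752832.4 + 755769 + 1299212.5 = 5526723.9.
Divide by N: 5526723.9 / 10301 = 536.5230... → 536.52.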